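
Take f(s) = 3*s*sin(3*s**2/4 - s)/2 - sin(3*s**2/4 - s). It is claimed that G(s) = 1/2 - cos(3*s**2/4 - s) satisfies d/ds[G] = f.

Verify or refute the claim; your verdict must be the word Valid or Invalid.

d/ds[G] = 3*s*sin(3*s**2/4 - s)/2 - sin(3*s**2/4 - s)
This equals f(s) exactly, so the claim holds.

Valid: G'(s) = f(s).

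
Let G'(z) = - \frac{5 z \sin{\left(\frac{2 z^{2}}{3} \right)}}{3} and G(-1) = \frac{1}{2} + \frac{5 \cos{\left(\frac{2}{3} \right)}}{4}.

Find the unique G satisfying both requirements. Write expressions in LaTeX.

The substitution u = \frac{2 z^{2}}{3} works: G'(z) is exactly (dG/du)*(du/dz) for that inner function.
A general antiderivative is \frac{5 \cos{\left(\frac{2 z^{2}}{3} \right)}}{4} + C.
The condition gives C = \frac{1}{2} + \frac{5 \cos{\left(\frac{2}{3} \right)}}{4} - (\frac{5 \cos{\left(\frac{2}{3} \right)}}{4}) = \frac{1}{2}.
So G(z) = \frac{5 \cos{\left(\frac{2 z^{2}}{3} \right)} + 2}{4}.
Check: d/dz[\frac{5 \cos{\left(\frac{2 z^{2}}{3} \right)} + 2}{4}] = - \frac{5 z \sin{\left(\frac{2 z^{2}}{3} \right)}}{3} = G'(z).

G(z) = \frac{5 \cos{\left(\frac{2 z^{2}}{3} \right)} + 2}{4}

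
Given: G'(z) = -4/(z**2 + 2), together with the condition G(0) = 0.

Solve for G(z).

G(z) = -2*sqrt(2)*atan(sqrt(2)*z/2)

Check a candidate G(z) by differentiating: d/dz[G] must match the given G'(z).
A general antiderivative is -2*sqrt(2)*atan(sqrt(2)*z/2) + C.
The condition gives C = 0 - (0) = 0.
So G(z) = -2*sqrt(2)*atan(sqrt(2)*z/2).
Check: d/dz[-2*sqrt(2)*atan(sqrt(2)*z/2)] = -4/(z**2 + 2) = G'(z).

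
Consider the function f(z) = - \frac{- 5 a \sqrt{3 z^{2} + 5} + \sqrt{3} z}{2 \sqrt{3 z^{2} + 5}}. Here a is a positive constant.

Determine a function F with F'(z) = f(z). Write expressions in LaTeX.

Check any antiderivative F(z) by computing F'(z) and comparing it with f(z).
Check: d/dz[\frac{5 a z}{2} - \frac{\sqrt{z^{2} + \frac{5}{3}}}{2}] = \frac{5 a \sqrt{3 z^{2} + 5} - \sqrt{3} z}{2 \sqrt{3 z^{2} + 5}}, which equals f(z).

An antiderivative is F(z) = \frac{5 a z}{2} - \frac{\sqrt{z^{2} + \frac{5}{3}}}{2}.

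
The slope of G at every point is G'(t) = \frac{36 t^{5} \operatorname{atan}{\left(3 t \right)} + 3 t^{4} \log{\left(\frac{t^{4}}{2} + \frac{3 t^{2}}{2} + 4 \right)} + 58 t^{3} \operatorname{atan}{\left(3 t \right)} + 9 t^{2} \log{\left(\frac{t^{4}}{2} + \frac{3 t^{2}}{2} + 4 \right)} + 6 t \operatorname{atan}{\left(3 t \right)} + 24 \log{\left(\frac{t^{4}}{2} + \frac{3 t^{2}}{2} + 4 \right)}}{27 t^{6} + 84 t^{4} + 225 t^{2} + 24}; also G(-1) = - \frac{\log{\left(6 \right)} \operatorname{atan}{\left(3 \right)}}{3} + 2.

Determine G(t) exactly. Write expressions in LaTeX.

G'(t) has the shape u'v + uv' for u = \frac{\operatorname{atan}{\left(3 t \right)}}{3} and v = \log{\left(\frac{t^{4}}{2} + \frac{3 t^{2}}{2} + 4 \right)} — it is the derivative of the product u*v.
A general antiderivative is \frac{\log{\left(\frac{t^{4}}{2} + \frac{3 t^{2}}{2} + 4 \right)} \operatorname{atan}{\left(3 t \right)}}{3} + C.
The condition gives C = - \frac{\log{\left(6 \right)} \operatorname{atan}{\left(3 \right)}}{3} + 2 - (- \frac{\log{\left(6 \right)} \operatorname{atan}{\left(3 \right)}}{3}) = 2.
So G(t) = \frac{\log{\left(\frac{t^{4}}{2} + \frac{3 t^{2}}{2} + 4 \right)} \operatorname{atan}{\left(3 t \right)}}{3} + 2.
Check: d/dt[\frac{\log{\left(\frac{t^{4}}{2} + \frac{3 t^{2}}{2} + 4 \right)} \operatorname{atan}{\left(3 t \right)}}{3} + 2] = \frac{36 t^{5} \operatorname{atan}{\left(3 t \right)} + 3 t^{4} \log{\left(\frac{t^{4}}{2} + \frac{3 t^{2}}{2} + 4 \right)} + 58 t^{3} \operatorname{atan}{\left(3 t \right)} + 9 t^{2} \log{\left(\frac{t^{4}}{2} + \frac{3 t^{2}}{2} + 4 \right)} + 6 t \operatorname{atan}{\left(3 t \right)} + 24 \log{\left(\frac{t^{4}}{2} + \frac{3 t^{2}}{2} + 4 \right)}}{27 t^{6} + 84 t^{4} + 225 t^{2} + 24} = G'(t).

G(t) = \frac{\log{\left(\frac{t^{4}}{2} + \frac{3 t^{2}}{2} + 4 \right)} \operatorname{atan}{\left(3 t \right)}}{3} + 2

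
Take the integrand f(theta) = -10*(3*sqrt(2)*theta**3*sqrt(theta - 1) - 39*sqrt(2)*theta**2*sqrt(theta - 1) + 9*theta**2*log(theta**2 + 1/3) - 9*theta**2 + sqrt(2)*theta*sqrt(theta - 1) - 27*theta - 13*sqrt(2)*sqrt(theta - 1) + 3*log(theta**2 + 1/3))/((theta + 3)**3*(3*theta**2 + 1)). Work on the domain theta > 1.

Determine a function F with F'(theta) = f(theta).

f has the shape u'v + uv' for u = 5/(theta + 3)**2 and v = 2*(2*theta - 2)**(3/2) + 3*log(theta**2 + 1/3) — it is the derivative of the product u*v.
Check: d/dtheta[5*(4*sqrt(2)*(theta - 1)**(3/2) + 3*log(theta**2 + 1/3))/(theta + 3)**2] = (-30*sqrt(2)*theta**3*sqrt(theta - 1) + 390*sqrt(2)*theta**2*sqrt(theta - 1) - 90*theta**2*log(theta**2 + 1/3) + 90*theta**2 - 10*sqrt(2)*theta*sqrt(theta - 1) + 270*theta + 130*sqrt(2)*sqrt(theta - 1) - 30*log(theta**2 + 1/3))/(3*theta**5 + 27*theta**4 + 82*theta**3 + 90*theta**2 + 27*theta + 27), which equals f(theta).

An antiderivative is F(theta) = 5*(4*sqrt(2)*(theta - 1)**(3/2) + 3*log(theta**2 + 1/3))/(theta + 3)**2.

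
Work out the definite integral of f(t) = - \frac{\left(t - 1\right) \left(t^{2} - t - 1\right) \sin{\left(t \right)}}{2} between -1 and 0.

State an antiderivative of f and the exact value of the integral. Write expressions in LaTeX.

For F(t) to be correct the identity F'(t) - f(t) = 0 must hold.
F(t) = \frac{t^{3} \cos{\left(t \right)}}{2} - \frac{3 t^{2} \sin{\left(t \right)}}{2} - t^{2} \cos{\left(t \right)} + 2 t \sin{\left(t \right)} - 3 t \cos{\left(t \right)} + 3 \sin{\left(t \right)} + \frac{5 \cos{\left(t \right)}}{2} is an antiderivative of f.
Check: d/dt[\frac{t^{3} \cos{\left(t \right)}}{2} - \frac{3 t^{2} \sin{\left(t \right)}}{2} - t^{2} \cos{\left(t \right)} + 2 t \sin{\left(t \right)} - 3 t \cos{\left(t \right)} + 3 \sin{\left(t \right)} + \frac{5 \cos{\left(t \right)}}{2}] = - \frac{t^{3} \sin{\left(t \right)}}{2} + t^{2} \sin{\left(t \right)} - \frac{\sin{\left(t \right)}}{2}, which equals f(t).
F(0) = \frac{5}{2}; F(-1) = \frac{\sin{\left(1 \right)}}{2} + 4 \cos{\left(1 \right)}.
Integral = F(0) - F(-1) = - 4 \cos{\left(1 \right)} - \frac{\sin{\left(1 \right)}}{2} + \frac{5}{2}.

Antiderivative: F(t) = \frac{t^{3} \cos{\left(t \right)}}{2} - \frac{3 t^{2} \sin{\left(t \right)}}{2} - t^{2} \cos{\left(t \right)} + 2 t \sin{\left(t \right)} - 3 t \cos{\left(t \right)} + 3 \sin{\left(t \right)} + \frac{5 \cos{\left(t \right)}}{2}; value = - 4 \cos{\left(1 \right)} - \frac{\sin{\left(1 \right)}}{2} + \frac{5}{2}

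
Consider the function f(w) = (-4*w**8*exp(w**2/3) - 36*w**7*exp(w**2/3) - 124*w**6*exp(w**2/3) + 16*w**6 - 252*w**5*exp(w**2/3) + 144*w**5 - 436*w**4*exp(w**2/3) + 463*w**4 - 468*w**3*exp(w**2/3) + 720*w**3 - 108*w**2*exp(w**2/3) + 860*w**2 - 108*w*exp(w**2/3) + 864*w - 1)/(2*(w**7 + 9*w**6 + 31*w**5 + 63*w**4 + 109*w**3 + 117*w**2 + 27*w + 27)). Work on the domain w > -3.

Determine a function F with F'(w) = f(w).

Recover f(w) by differentiating a candidate F(w); any mismatch rules it out.
Check: d/dw[-(12*w**2*exp(w**2/3) - 8*w**2*log(w**4 + 4*w**2 + 1) + 72*w*exp(w**2/3) - 48*w*log(w**4 + 4*w**2 + 1) + 108*exp(w**2/3) - 72*log(w**4 + 4*w**2 + 1) - 1)/(4*(w + 3)**2)] = (-4*w**8*exp(w**2/3) - 36*w**7*exp(w**2/3) - 124*w**6*exp(w**2/3) + 16*w**6 - 252*w**5*exp(w**2/3) + 144*w**5 - 436*w**4*exp(w**2/3) + 463*w**4 - 468*w**3*exp(w**2/3) + 720*w**3 - 108*w**2*exp(w**2/3) + 860*w**2 - 108*w*exp(w**2/3) + 864*w - 1)/(2*w**7 + 18*w**6 + 62*w**5 + 126*w**4 + 218*w**3 + 234*w**2 + 54*w + 54), which equals f(w).

An antiderivative is F(w) = -(12*w**2*exp(w**2/3) - 8*w**2*log(w**4 + 4*w**2 + 1) + 72*w*exp(w**2/3) - 48*w*log(w**4 + 4*w**2 + 1) + 108*exp(w**2/3) - 72*log(w**4 + 4*w**2 + 1) - 1)/(4*(w + 3)**2).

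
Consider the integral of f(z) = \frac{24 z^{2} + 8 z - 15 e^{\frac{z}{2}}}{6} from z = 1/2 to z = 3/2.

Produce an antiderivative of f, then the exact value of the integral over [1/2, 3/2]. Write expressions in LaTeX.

Antiderivative: F(z) = \frac{4 z^{3} + 2 z^{2} - 15 e^{\frac{z}{2}}}{3}; value = - 5 e^{\frac{3}{4}} + \frac{17}{3} + 5 e^{\frac{1}{4}}

Recover f(z) by differentiating a candidate F(z); any mismatch rules it out.
F(z) = \frac{4 z^{3} + 2 z^{2} - 15 e^{\frac{z}{2}}}{3} is an antiderivative of f.
Check: d/dz[\frac{4 z^{3} + 2 z^{2} - 15 e^{\frac{z}{2}}}{3}] = 4 z^{2} + \frac{4 z}{3} - \frac{5 e^{\frac{z}{2}}}{2}, which equals f(z).
F(3/2) = 6 - 5 e^{\frac{3}{4}}; F(1/2) = \frac{1}{3} - 5 e^{\frac{1}{4}}.
Integral = F(3/2) - F(1/2) = - 5 e^{\frac{3}{4}} + \frac{17}{3} + 5 e^{\frac{1}{4}}.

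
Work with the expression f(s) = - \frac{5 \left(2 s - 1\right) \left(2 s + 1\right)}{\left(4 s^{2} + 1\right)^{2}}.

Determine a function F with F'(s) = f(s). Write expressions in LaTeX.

Recognize the product-rule pattern: f = u'v + uv' with u = 5 s, v = \frac{1}{4 s^{2} + 1}, so integration by parts undoes it.
Check: d/ds[\frac{5 s}{4 s^{2} + 1}] = \frac{5 - 20 s^{2}}{16 s^{4} + 8 s^{2} + 1}, which equals f(s).

An antiderivative is F(s) = \frac{5 s}{4 s^{2} + 1}.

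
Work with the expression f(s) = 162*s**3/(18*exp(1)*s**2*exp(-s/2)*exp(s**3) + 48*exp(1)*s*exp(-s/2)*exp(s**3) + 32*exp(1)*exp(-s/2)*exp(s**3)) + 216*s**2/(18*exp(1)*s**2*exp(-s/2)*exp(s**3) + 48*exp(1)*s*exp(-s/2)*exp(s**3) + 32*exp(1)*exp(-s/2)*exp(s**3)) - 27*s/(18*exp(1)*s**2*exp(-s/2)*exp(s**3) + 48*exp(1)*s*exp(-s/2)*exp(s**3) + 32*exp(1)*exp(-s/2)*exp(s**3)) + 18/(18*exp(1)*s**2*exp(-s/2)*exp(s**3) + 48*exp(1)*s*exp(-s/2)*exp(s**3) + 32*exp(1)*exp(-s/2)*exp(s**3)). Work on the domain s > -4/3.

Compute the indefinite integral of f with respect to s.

Recognize the product-rule pattern: f = u'v + uv' with u = -9/(3*s + 4), v = exp(-s**3 + s/2 - 1), so integration by parts undoes it.
Check: d/ds[-9*exp(-s**3 + s/2 - 1)/(3*s + 4)] = (162*s**3 + 216*s**2 - 27*s + 18)/(18*exp(1)*s**2*exp(-s/2)*exp(s**3) + 48*exp(1)*s*exp(-s/2)*exp(s**3) + 32*exp(1)*exp(-s/2)*exp(s**3)), which equals f(s).

F(s) = -9*exp(-s**3 + s/2 - 1)/(3*s + 4) + C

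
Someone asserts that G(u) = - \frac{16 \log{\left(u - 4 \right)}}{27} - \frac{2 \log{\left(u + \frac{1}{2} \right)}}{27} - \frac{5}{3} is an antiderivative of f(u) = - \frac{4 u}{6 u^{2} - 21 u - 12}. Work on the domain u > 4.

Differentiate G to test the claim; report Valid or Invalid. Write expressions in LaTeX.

d/du[G] = - \frac{4 u}{6 u^{2} - 21 u - 12}
This equals f(u) exactly, so the claim holds.

Valid - differentiating G returns exactly f.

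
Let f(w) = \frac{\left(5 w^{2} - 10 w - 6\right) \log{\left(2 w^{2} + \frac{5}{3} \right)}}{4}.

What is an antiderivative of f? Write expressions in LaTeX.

An antiderivative is F(w) = \frac{5 w^{3} \log{\left(2 w^{2} + \frac{5}{3} \right)}}{12} - \frac{5 w^{3}}{18} - \frac{5 w^{2} \log{\left(2 w^{2} + \frac{5}{3} \right)}}{4} + \frac{5 w^{2}}{4} - \frac{3 w \log{\left(2 w^{2} + \frac{5}{3} \right)}}{2} + \frac{133 w}{36} - \frac{25 \log{\left(w^{2} + \frac{5}{6} \right)}}{24} - \frac{133 \sqrt{30} \operatorname{atan}{\left(\frac{\sqrt{30} w}{5} \right)}}{216}.

Any candidate F(w) must reproduce f(w) exactly when differentiated.
Check: d/dw[\frac{5 w^{3} \log{\left(2 w^{2} + \frac{5}{3} \right)}}{12} - \frac{5 w^{3}}{18} - \frac{5 w^{2} \log{\left(2 w^{2} + \frac{5}{3} \right)}}{4} + \frac{5 w^{2}}{4} - \frac{3 w \log{\left(2 w^{2} + \frac{5}{3} \right)}}{2} + \frac{133 w}{36} - \frac{25 \log{\left(w^{2} + \frac{5}{6} \right)}}{24} - \frac{133 \sqrt{30} \operatorname{atan}{\left(\frac{\sqrt{30} w}{5} \right)}}{216}] = \frac{5 w^{2} \log{\left(2 w^{2} + \frac{5}{3} \right)}}{4} - \frac{5 w \log{\left(2 w^{2} + \frac{5}{3} \right)}}{2} - \frac{3 \log{\left(2 w^{2} + \frac{5}{3} \right)}}{2}, which equals f(w).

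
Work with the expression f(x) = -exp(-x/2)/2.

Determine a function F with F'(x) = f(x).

An antiderivative is F(x) = exp(-x/2).

Since d/dx undoes antidifferentiation here, F'(x) = f(x) is required of F(x).
Check: d/dx[exp(-x/2)] = -exp(-x/2)/2 = f(x).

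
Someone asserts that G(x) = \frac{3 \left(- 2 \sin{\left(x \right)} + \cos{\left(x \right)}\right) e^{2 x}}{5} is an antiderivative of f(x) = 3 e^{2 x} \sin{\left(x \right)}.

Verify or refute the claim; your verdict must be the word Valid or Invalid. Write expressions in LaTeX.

Invalid: d/dx[G] - f = - 6 e^{2 x} \sin{\left(x \right)}, which is not 0.

d/dx[G] = - 3 e^{2 x} \sin{\left(x \right)}
d/dx[G] - f(x) = - 6 e^{2 x} \sin{\left(x \right)} != 0.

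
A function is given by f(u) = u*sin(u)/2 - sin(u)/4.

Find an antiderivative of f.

An antiderivative is F(u) = -u*cos(u)/2 + sin(u)/2 + cos(u)/4.

The integrand splits into summands that can be handled one at a time.
Check: d/du[-u*cos(u)/2 + sin(u)/2 + cos(u)/4] = u*sin(u)/2 - sin(u)/4 = f(u).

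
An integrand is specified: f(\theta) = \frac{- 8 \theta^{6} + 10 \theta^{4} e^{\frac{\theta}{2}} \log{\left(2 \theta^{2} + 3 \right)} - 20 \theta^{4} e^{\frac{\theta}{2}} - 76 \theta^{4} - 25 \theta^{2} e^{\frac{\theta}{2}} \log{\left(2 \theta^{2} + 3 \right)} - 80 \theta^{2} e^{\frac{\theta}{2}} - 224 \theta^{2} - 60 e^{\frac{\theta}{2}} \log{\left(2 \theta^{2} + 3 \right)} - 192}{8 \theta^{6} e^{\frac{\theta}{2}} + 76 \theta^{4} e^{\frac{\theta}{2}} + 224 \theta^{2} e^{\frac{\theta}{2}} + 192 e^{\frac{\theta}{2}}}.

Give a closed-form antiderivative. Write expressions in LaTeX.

An antiderivative is F(\theta) = - \frac{5 \theta \log{\left(2 \theta^{2} + 3 \right)}}{4 \theta^{2} + 16} + 2 e^{- \frac{\theta}{2}}.

An antiderivative F(\theta) passes only if d/d\theta[F] lands on f(\theta) exactly.
Check: d/d\theta[- \frac{5 \theta \log{\left(2 \theta^{2} + 3 \right)}}{4 \theta^{2} + 16} + 2 e^{- \frac{\theta}{2}}] = \frac{- 8 \theta^{6} + 10 \theta^{4} e^{\frac{\theta}{2}} \log{\left(2 \theta^{2} + 3 \right)} - 20 \theta^{4} e^{\frac{\theta}{2}} - 76 \theta^{4} - 25 \theta^{2} e^{\frac{\theta}{2}} \log{\left(2 \theta^{2} + 3 \right)} - 80 \theta^{2} e^{\frac{\theta}{2}} - 224 \theta^{2} - 60 e^{\frac{\theta}{2}} \log{\left(2 \theta^{2} + 3 \right)} - 192}{8 \theta^{6} e^{\frac{\theta}{2}} + 76 \theta^{4} e^{\frac{\theta}{2}} + 224 \theta^{2} e^{\frac{\theta}{2}} + 192 e^{\frac{\theta}{2}}} = f(\theta).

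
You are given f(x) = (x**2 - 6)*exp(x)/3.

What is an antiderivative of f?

An antiderivative is F(x) = x**2*exp(x)/3 - 2*x*exp(x)/3 - 4*exp(x)/3.

f has the shape u'v + uv' for u = x**2/3 - 2*x/3 - 4/3 and v = exp(x) — it is the derivative of the product u*v.
Check: d/dx[x**2*exp(x)/3 - 2*x*exp(x)/3 - 4*exp(x)/3] = x**2*exp(x)/3 - 2*exp(x), which equals f(x).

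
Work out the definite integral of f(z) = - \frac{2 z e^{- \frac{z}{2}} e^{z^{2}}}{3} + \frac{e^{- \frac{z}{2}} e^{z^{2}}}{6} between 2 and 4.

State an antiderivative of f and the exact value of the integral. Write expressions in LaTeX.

f matches the chain-rule pattern g'(h)*h' with inner function h(z) = z^{2} - \frac{z}{2}; substituting u = h(z) collapses the integral.
F(z) = - \frac{e^{- \frac{z}{2}} e^{z^{2}}}{3} is an antiderivative of f.
Check: d/dz[- \frac{e^{- \frac{z}{2}} e^{z^{2}}}{3}] = \frac{\left(- 4 z e^{z^{2}} + e^{z^{2}}\right) e^{- \frac{z}{2}}}{6}, which equals f(z).
F(4) = - \frac{e^{14}}{3}; F(2) = - \frac{e^{3}}{3}.
Integral = F(4) - F(2) = - \frac{e^{14}}{3} + \frac{e^{3}}{3}.

Antiderivative: F(z) = - \frac{e^{- \frac{z}{2}} e^{z^{2}}}{3}; value = - \frac{e^{14}}{3} + \frac{e^{3}}{3}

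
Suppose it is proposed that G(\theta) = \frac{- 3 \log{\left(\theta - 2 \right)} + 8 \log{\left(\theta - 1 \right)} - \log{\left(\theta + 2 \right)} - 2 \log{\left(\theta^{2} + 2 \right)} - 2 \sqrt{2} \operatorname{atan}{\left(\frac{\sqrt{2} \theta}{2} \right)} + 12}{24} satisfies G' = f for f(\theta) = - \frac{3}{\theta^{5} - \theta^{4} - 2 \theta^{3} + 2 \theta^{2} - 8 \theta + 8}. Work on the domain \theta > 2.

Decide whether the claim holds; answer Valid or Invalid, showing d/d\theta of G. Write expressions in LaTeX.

Valid. The derivative of G reproduces f.

d/d\theta[G] = - \frac{3}{\theta^{5} - \theta^{4} - 2 \theta^{3} + 2 \theta^{2} - 8 \theta + 8}
This equals f(\theta) exactly, so the claim holds.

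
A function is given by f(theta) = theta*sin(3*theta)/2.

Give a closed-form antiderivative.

An antiderivative is F(theta) = -theta*cos(3*theta)/6 + sin(3*theta)/18.

Any candidate F(theta) must reproduce f(theta) exactly when differentiated.
Check: d/dtheta[-theta*cos(3*theta)/6 + sin(3*theta)/18] = theta*sin(3*theta)/2 = f(theta).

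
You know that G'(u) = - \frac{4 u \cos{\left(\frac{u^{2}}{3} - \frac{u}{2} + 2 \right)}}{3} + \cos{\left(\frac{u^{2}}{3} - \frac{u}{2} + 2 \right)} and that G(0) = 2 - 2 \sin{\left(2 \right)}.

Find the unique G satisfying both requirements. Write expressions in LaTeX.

G(u) = 2 \left(1 - \sin{\left(\frac{u^{2}}{3} - \frac{u}{2} + 2 \right)}\right)

G'(u) matches the chain-rule pattern g'(h)*h' with inner function h(u) = \frac{u^{2}}{3} - \frac{u}{2} + 2; substituting w = h(u) collapses the integral.
A general antiderivative is - 2 \sin{\left(\frac{u^{2}}{3} - \frac{u}{2} + 2 \right)} + C.
The condition gives C = 2 - 2 \sin{\left(2 \right)} - (- 2 \sin{\left(2 \right)}) = 2.
So G(u) = 2 \left(1 - \sin{\left(\frac{u^{2}}{3} - \frac{u}{2} + 2 \right)}\right).
Check: d/du[2 \left(1 - \sin{\left(\frac{u^{2}}{3} - \frac{u}{2} + 2 \right)}\right)] = - \frac{4 u \cos{\left(\frac{u^{2}}{3} - \frac{u}{2} + 2 \right)}}{3} + \cos{\left(\frac{u^{2}}{3} - \frac{u}{2} + 2 \right)} = G'(u).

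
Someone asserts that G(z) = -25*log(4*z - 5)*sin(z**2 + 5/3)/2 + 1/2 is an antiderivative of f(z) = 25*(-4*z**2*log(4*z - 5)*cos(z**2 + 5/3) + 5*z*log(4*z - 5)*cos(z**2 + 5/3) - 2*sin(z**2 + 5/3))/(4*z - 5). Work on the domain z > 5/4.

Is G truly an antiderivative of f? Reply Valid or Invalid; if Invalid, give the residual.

Valid: G'(z) = f(z).

d/dz[G] = (-100*z**2*log(4*z - 5)*cos(z**2 + 5/3) + 125*z*log(4*z - 5)*cos(z**2 + 5/3) - 50*sin(z**2 + 5/3))/(4*z - 5)
This equals f(z) exactly, so the claim holds.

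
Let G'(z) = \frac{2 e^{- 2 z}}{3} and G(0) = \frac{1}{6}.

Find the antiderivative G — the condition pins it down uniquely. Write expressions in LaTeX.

Differentiate the proposed G(z) back; it has to land on the given G'(z).
A general antiderivative is - \frac{e^{- 2 z}}{3} + C.
The condition gives C = \frac{1}{6} - (- \frac{1}{3}) = \frac{1}{2}.
So G(z) = \frac{1}{2} - \frac{e^{- 2 z}}{3}.
Check: d/dz[\frac{1}{2} - \frac{e^{- 2 z}}{3}] = \frac{2 e^{- 2 z}}{3} = G'(z).

G(z) = \frac{1}{2} - \frac{e^{- 2 z}}{3}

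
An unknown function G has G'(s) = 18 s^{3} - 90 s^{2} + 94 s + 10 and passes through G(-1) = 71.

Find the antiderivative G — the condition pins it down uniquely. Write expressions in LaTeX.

G(s) = \frac{\left(- 3 s^{2} + 10 s + 1\right)^{2} - 2}{2}

G'(s) matches the chain-rule pattern g'(h)*h' with inner function h(s) = - \frac{3 s^{2}}{2} + 5 s + \frac{1}{2}; substituting u = h(s) collapses the integral.
A general antiderivative is 2 \left(- \frac{3 s^{2}}{2} + 5 s + \frac{1}{2}\right)^{2} + C.
The condition gives C = 71 - (72) = -1.
So G(s) = \frac{\left(- 3 s^{2} + 10 s + 1\right)^{2} - 2}{2}.
Check: d/ds[\frac{\left(- 3 s^{2} + 10 s + 1\right)^{2} - 2}{2}] = 18 s^{3} - 90 s^{2} + 94 s + 10 = G'(s).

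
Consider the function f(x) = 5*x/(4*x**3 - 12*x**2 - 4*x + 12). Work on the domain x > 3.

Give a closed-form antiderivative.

Factor the denominator (4*(x - 3)*(x - 1)*(x + 1)) and decompose: f = -5/(32*(x + 1)) - 5/(16*(x - 1)) + 15/(32*(x - 3)); each piece integrates to a log, atan, or power term.
Check: d/dx[-5*(-3*log(x - 3) + 2*log(x - 1) + log(x + 1))/32] = 5*x/(4*x**3 - 12*x**2 - 4*x + 12) = f(x).

An antiderivative is F(x) = -5*(-3*log(x - 3) + 2*log(x - 1) + log(x + 1))/32.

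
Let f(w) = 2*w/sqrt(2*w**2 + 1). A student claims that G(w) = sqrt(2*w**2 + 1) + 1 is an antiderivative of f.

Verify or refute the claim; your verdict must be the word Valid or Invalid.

d/dw[G] = 2*w/sqrt(2*w**2 + 1)
This equals f(w) exactly, so the claim holds.

Valid - the claim checks out under differentiation.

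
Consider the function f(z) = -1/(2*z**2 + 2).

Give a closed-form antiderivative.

An antiderivative is F(z) = -atan(z)/2.

For F(z) to be correct the identity F'(z) - f(z) = 0 must hold.
Check: d/dz[-atan(z)/2] = -1/(2*z**2 + 2) = f(z).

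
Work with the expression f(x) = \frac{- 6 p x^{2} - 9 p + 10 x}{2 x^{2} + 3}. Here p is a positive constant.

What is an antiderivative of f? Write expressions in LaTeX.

Any candidate F(x) must reproduce f(x) exactly when differentiated.
Check: d/dx[- 3 p x + \frac{5 \log{\left(x^{2} + \frac{3}{2} \right)}}{2}] = \frac{- 6 p x^{2} - 9 p + 10 x}{2 x^{2} + 3} = f(x).

An antiderivative is F(x) = - 3 p x + \frac{5 \log{\left(x^{2} + \frac{3}{2} \right)}}{2}.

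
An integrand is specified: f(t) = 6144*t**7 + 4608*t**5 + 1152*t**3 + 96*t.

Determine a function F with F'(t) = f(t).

f matches the chain-rule pattern g'(h)*h' with inner function h(t) = -4*t**2 - 1; substituting u = h(t) collapses the integral.
Check: d/dt[768*t**8 + 768*t**6 + 288*t**4 + 48*t**2] = 6144*t**7 + 4608*t**5 + 1152*t**3 + 96*t = f(t).

An antiderivative is F(t) = 768*t**8 + 768*t**6 + 288*t**4 + 48*t**2.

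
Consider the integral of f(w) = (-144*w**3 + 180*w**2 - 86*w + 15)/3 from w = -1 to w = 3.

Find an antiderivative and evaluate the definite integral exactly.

f matches the chain-rule pattern g'(h)*h' with inner function h(w) = 2*w**2 - 5*w/3 + 1/2; substituting u = h(w) collapses the integral.
F(w) = -12*w**4 + 20*w**3 - 43*w**2/3 + 5*w is an antiderivative of f.
Check: d/dw[-12*w**4 + 20*w**3 - 43*w**2/3 + 5*w] = -48*w**3 + 60*w**2 - 86*w/3 + 5, which equals f(w).
F(3) = -546; F(-1) = -154/3.
Integral = F(3) - F(-1) = -1484/3.

Antiderivative: F(w) = -12*w**4 + 20*w**3 - 43*w**2/3 + 5*w; value = -1484/3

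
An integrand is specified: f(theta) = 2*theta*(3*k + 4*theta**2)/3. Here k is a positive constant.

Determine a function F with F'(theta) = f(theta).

A first test for any F(theta): its theta-derivative must equal f(theta) identically.
Check: d/dtheta[k*theta**2 + 2*theta**4/3] = 2*k*theta + 8*theta**3/3, which equals f(theta).

An antiderivative is F(theta) = k*theta**2 + 2*theta**4/3.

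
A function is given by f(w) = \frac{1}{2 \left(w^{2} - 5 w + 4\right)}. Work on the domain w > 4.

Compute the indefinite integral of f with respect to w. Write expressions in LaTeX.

Factor the denominator (2 \left(w - 4\right) \left(w - 1\right)) and decompose: f = - \frac{1}{6 \left(w - 1\right)} + \frac{1}{6 \left(w - 4\right)}; each piece integrates to a log, atan, or power term.
Check: d/dw[\frac{\log{\left(w - 4 \right)}}{6} - \frac{\log{\left(w - 1 \right)}}{6}] = \frac{1}{2 w^{2} - 10 w + 8}, which equals f(w).

F(w) = \frac{\log{\left(w - 4 \right)}}{6} - \frac{\log{\left(w - 1 \right)}}{6} + C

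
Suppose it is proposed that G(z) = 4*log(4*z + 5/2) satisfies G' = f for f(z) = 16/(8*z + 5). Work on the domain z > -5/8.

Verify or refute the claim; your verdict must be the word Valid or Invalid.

d/dz[G] = 32/(8*z + 5)
d/dz[G] - f(z) = 16/(8*z + 5) != 0.

Invalid: d/dz[G] - f = 16/(8*z + 5), which is not 0.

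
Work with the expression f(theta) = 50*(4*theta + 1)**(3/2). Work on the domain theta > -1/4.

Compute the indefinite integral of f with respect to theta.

A first test for any F(theta): its theta-derivative must equal f(theta) identically.
Check: d/dtheta[5*(4*theta + 1)**(5/2)] = 200*theta*sqrt(4*theta + 1) + 50*sqrt(4*theta + 1), which equals f(theta).

F(theta) = 5*(4*theta + 1)**(5/2) + C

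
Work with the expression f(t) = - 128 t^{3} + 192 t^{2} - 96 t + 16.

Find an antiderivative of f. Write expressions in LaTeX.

An antiderivative is F(t) = - 2 \left(- 4 t^{2} + 4 t - 1\right)^{2}.

f matches the chain-rule pattern g'(h)*h' with inner function h(t) = - 4 t^{2} + 4 t - 1; substituting u = h(t) collapses the integral.
Check: d/dt[- 2 \left(- 4 t^{2} + 4 t - 1\right)^{2}] = - 128 t^{3} + 192 t^{2} - 96 t + 16 = f(t).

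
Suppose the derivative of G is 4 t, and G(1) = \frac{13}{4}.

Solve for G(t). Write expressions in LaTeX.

Check a candidate G(t) by differentiating: d/dt[G] must match the given G'(t).
A general antiderivative is 2 t^{2} + \frac{3}{4} + C.
The condition gives C = \frac{13}{4} - (\frac{11}{4}) = \frac{1}{2}.
So G(t) = 2 t^{2} + \frac{5}{4}.
Check: d/dt[2 t^{2} + \frac{5}{4}] = 4 t = G'(t).

G(t) = 2 t^{2} + \frac{5}{4}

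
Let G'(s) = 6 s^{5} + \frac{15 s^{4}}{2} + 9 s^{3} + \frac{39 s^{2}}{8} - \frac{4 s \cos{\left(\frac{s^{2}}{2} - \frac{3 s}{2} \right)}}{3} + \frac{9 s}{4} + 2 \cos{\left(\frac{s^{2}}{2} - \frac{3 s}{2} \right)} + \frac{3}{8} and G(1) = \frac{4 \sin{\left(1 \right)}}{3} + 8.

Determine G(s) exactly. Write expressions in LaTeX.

G(s) = s^{6} + \frac{3 s^{5}}{2} + \frac{9 s^{4}}{4} + \frac{13 s^{3}}{8} + \frac{9 s^{2}}{8} + \frac{3 s}{8} - \frac{4 \sin{\left(\frac{s^{2}}{2} - \frac{3 s}{2} \right)}}{3} + \frac{1}{8}

The integrand splits into summands that can be handled one at a time.
A general antiderivative is - \left(- s^{2} - \frac{s}{2} - \frac{1}{2}\right)^{3} - \frac{4 \sin{\left(\frac{s^{2}}{2} - \frac{3 s}{2} \right)}}{3} + C.
The condition gives C = \frac{4 \sin{\left(1 \right)}}{3} + 8 - (\frac{4 \sin{\left(1 \right)}}{3} + 8) = 0.
So G(s) = s^{6} + \frac{3 s^{5}}{2} + \frac{9 s^{4}}{4} + \frac{13 s^{3}}{8} + \frac{9 s^{2}}{8} + \frac{3 s}{8} - \frac{4 \sin{\left(\frac{s^{2}}{2} - \frac{3 s}{2} \right)}}{3} + \frac{1}{8}.
Check: d/ds[s^{6} + \frac{3 s^{5}}{2} + \frac{9 s^{4}}{4} + \frac{13 s^{3}}{8} + \frac{9 s^{2}}{8} + \frac{3 s}{8} - \frac{4 \sin{\left(\frac{s^{2}}{2} - \frac{3 s}{2} \right)}}{3} + \frac{1}{8}] = 6 s^{5} + \frac{15 s^{4}}{2} + 9 s^{3} + \frac{39 s^{2}}{8} - \frac{4 s \cos{\left(\frac{s^{2}}{2} - \frac{3 s}{2} \right)}}{3} + \frac{9 s}{4} + 2 \cos{\left(\frac{s^{2}}{2} - \frac{3 s}{2} \right)} + \frac{3}{8} = G'(s).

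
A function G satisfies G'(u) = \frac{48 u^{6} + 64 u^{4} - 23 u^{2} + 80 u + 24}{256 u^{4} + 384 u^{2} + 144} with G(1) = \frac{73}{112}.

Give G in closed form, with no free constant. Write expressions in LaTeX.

Recognize the product-rule pattern: G'(u) = v'r + vr' with v = \frac{1}{4 \left(4 u^{2} + 3\right)}, r = u^{5} + \frac{u^{3}}{4} + 2 u^{2} + 2 u - 1, so integration by parts undoes it.
A general antiderivative is \frac{u^{5} + \frac{u^{3}}{4} + 2 u^{2} + 2 u - 1}{4 \left(4 u^{2} + 3\right)} + C.
The condition gives C = \frac{73}{112} - (\frac{17}{112}) = \frac{1}{2}.
So G(u) = \frac{u^{5}}{16 u^{2} + 12} + \frac{u^{3}}{64 u^{2} + 48} + \frac{2 u^{2}}{16 u^{2} + 12} + \frac{2 u}{16 u^{2} + 12} + \frac{1}{2} - \frac{1}{16 u^{2} + 12}.
Check: d/du[\frac{u^{5}}{16 u^{2} + 12} + \frac{u^{3}}{64 u^{2} + 48} + \frac{2 u^{2}}{16 u^{2} + 12} + \frac{2 u}{16 u^{2} + 12} + \frac{1}{2} - \frac{1}{16 u^{2} + 12}] = \frac{48 u^{6} + 64 u^{4} - 23 u^{2} + 80 u + 24}{256 u^{4} + 384 u^{2} + 144} = G'(u).

G(u) = \frac{u^{5}}{16 u^{2} + 12} + \frac{u^{3}}{64 u^{2} + 48} + \frac{2 u^{2}}{16 u^{2} + 12} + \frac{2 u}{16 u^{2} + 12} + \frac{1}{2} - \frac{1}{16 u^{2} + 12}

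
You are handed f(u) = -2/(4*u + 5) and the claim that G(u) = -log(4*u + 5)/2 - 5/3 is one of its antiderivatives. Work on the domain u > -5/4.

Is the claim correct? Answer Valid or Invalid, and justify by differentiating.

Valid - the claim checks out under differentiation.

d/du[G] = -2/(4*u + 5)
This equals f(u) exactly, so the claim holds.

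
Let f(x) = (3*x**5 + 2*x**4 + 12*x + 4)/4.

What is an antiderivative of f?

An antiderivative is F(x) = x**6/8 + x**5/10 + 3*x**2/2 + x.

A first test for any F(x): its x-derivative must equal f(x) identically.
Check: d/dx[x**6/8 + x**5/10 + 3*x**2/2 + x] = 3*x**5/4 + x**4/2 + 3*x + 1, which equals f(x).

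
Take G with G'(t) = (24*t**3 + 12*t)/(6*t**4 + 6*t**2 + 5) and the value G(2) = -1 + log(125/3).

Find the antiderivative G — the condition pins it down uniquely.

G(t) = log(2*t**4 + 2*t**2 + 5/3) - 1

The substitution u = 2*t**4 + 2*t**2 + 5/3 works: G'(t) is exactly (dG/du)*(du/dt) for that inner function.
A general antiderivative is log(2*t**4 + 2*t**2 + 5/3) + C.
The condition gives C = -1 + log(125/3) - (log(125/3)) = -1.
So G(t) = log(2*t**4 + 2*t**2 + 5/3) - 1.
Check: d/dt[log(2*t**4 + 2*t**2 + 5/3) - 1] = (24*t**3 + 12*t)/(6*t**4 + 6*t**2 + 5) = G'(t).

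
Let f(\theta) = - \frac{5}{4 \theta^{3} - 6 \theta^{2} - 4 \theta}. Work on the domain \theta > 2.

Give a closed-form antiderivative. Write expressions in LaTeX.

An antiderivative is F(\theta) = - \frac{- 5 \log{\left(\theta \right)} + \log{\left(\theta - 2 \right)} + 4 \log{\left(\theta + \frac{1}{2} \right)}}{4}.

Factor the denominator (2 \theta \left(\theta - 2\right) \left(2 \theta + 1\right)) and decompose: f = - \frac{2}{2 \theta + 1} - \frac{1}{4 \left(\theta - 2\right)} + \frac{5}{4 \theta}; each piece integrates to a log, atan, or power term.
Check: d/d\theta[- \frac{- 5 \log{\left(\theta \right)} + \log{\left(\theta - 2 \right)} + 4 \log{\left(\theta + \frac{1}{2} \right)}}{4}] = - \frac{5}{4 \theta^{3} - 6 \theta^{2} - 4 \theta} = f(\theta).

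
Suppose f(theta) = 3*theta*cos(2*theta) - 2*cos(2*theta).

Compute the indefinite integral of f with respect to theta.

Integrate term by term and add the pieces.
Check: d/dtheta[(6*theta*sin(2*theta) - 4*sin(2*theta) + 3*cos(2*theta))/4] = 3*theta*cos(2*theta) - 2*cos(2*theta) = f(theta).

F(theta) = (6*theta*sin(2*theta) - 4*sin(2*theta) + 3*cos(2*theta))/4 + C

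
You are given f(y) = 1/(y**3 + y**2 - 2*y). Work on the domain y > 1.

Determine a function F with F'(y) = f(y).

Factor the denominator (y*(y - 1)*(y + 2)) and decompose: f = 1/(6*(y + 2)) + 1/(3*(y - 1)) - 1/(2*y); each piece integrates to a log, atan, or power term.
Check: d/dy[(-3*log(y) + 2*log(y - 1) + log(y + 2))/6] = 1/(y**3 + y**2 - 2*y) = f(y).

An antiderivative is F(y) = (-3*log(y) + 2*log(y - 1) + log(y + 2))/6.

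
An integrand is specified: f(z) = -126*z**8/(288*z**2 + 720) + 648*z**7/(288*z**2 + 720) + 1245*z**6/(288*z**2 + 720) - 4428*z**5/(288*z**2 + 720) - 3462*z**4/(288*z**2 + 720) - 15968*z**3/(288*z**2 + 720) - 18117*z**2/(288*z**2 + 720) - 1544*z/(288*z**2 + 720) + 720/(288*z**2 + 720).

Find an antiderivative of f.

The integrand splits into summands that can be handled one at a time.
Check: d/dz[(z*(-3*z**2 + 12*z + 16)*(3*z**4 - 6*z**3 - 60*z**2 - 20*z + 9) + 144*log(2*z**2 + 5))/144] = (-126*z**8 + 648*z**7 + 1245*z**6 - 4428*z**5 - 3462*z**4 - 15968*z**3 - 18117*z**2 - 1544*z + 720)/(288*z**2 + 720), which equals f(z).

An antiderivative is F(z) = (z*(-3*z**2 + 12*z + 16)*(3*z**4 - 6*z**3 - 60*z**2 - 20*z + 9) + 144*log(2*z**2 + 5))/144.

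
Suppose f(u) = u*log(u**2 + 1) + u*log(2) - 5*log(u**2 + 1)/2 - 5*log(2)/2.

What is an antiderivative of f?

The integrand splits into summands that can be handled one at a time.
Check: d/du[(-u**2 + u*(u - 5)*log(2*u**2 + 2) + 10*u + log(u**2 + 1) - 10*atan(u))/2] = u*log(u**2 + 1) + u*log(2) - 5*log(u**2 + 1)/2 - 5*log(2)/2 = f(u).

An antiderivative is F(u) = (-u**2 + u*(u - 5)*log(2*u**2 + 2) + 10*u + log(u**2 + 1) - 10*atan(u))/2.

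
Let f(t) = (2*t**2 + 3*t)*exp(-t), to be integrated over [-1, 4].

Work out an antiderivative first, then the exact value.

Antiderivative: F(t) = (-2*t**2 - 7*t - 7)*exp(-t); value = -67*exp(-4) + 2*exp(1)

f has the shape u'v + uv' for u = -2*t**2 - 7*t - 7 and v = exp(-t) — it is the derivative of the product u*v.
F(t) = (-2*t**2 - 7*t - 7)*exp(-t) is an antiderivative of f.
Check: d/dt[(-2*t**2 - 7*t - 7)*exp(-t)] = (2*t**2 + 3*t)*exp(-t) = f(t).
F(4) = -67*exp(-4); F(-1) = -2*exp(1).
Integral = F(4) - F(-1) = -67*exp(-4) + 2*exp(1).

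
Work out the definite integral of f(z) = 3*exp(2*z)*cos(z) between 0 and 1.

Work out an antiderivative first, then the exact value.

An antiderivative F(z) passes only if d/dz[F] lands on f(z) exactly.
F(z) = 3*(sin(z) + 2*cos(z))*exp(2*z)/5 is an antiderivative of f.
Check: d/dz[3*(sin(z) + 2*cos(z))*exp(2*z)/5] = 3*exp(2*z)*cos(z) = f(z).
F(1) = 3*exp(2)*sin(1)/5 + 6*exp(2)*cos(1)/5; F(0) = 6/5.
Integral = F(1) - F(0) = -6/5 + 3*exp(2)*sin(1)/5 + 6*exp(2)*cos(1)/5.

Antiderivative: F(z) = 3*(sin(z) + 2*cos(z))*exp(2*z)/5; value = -6/5 + 3*exp(2)*sin(1)/5 + 6*exp(2)*cos(1)/5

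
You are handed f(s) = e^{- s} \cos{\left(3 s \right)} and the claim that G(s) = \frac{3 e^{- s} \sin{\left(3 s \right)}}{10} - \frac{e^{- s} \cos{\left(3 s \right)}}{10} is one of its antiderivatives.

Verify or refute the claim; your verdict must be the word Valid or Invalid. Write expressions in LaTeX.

d/ds[G] = e^{- s} \cos{\left(3 s \right)}
This equals f(s) exactly, so the claim holds.

Valid: G'(s) = f(s).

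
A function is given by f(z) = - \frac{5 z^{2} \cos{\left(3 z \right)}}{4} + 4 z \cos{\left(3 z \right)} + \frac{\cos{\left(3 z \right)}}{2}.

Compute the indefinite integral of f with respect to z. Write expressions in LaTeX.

F(z) = - \frac{5 z^{2} \sin{\left(3 z \right)}}{12} + \frac{4 z \sin{\left(3 z \right)}}{3} - \frac{5 z \cos{\left(3 z \right)}}{18} + \frac{7 \sin{\left(3 z \right)}}{27} + \frac{4 \cos{\left(3 z \right)}}{9} + C

Integrate term by term and add the pieces.
Check: d/dz[- \frac{5 z^{2} \sin{\left(3 z \right)}}{12} + \frac{4 z \sin{\left(3 z \right)}}{3} - \frac{5 z \cos{\left(3 z \right)}}{18} + \frac{7 \sin{\left(3 z \right)}}{27} + \frac{4 \cos{\left(3 z \right)}}{9}] = - \frac{5 z^{2} \cos{\left(3 z \right)}}{4} + 4 z \cos{\left(3 z \right)} + \frac{\cos{\left(3 z \right)}}{2} = f(z).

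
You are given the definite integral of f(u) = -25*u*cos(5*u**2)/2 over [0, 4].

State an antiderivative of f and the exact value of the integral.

The substitution w = 5*u**2 works: f is exactly (dF/dw)*(dw/du) for that inner function.
F(u) = -5*sin(5*u**2)/4 is an antiderivative of f.
Check: d/du[-5*sin(5*u**2)/4] = -25*u*cos(5*u**2)/2 = f(u).
F(4) = -5*sin(80)/4; F(0) = 0.
Integral = F(4) - F(0) = -5*sin(80)/4.

Antiderivative: F(u) = -5*sin(5*u**2)/4; value = -5*sin(80)/4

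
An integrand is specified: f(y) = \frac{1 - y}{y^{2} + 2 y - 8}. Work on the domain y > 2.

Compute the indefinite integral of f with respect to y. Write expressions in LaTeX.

F(y) = - \frac{\log{\left(y - 2 \right)}}{6} - \frac{5 \log{\left(y + 4 \right)}}{6} + C

Factor the denominator (\left(y - 2\right) \left(y + 4\right)) and decompose: f = - \frac{5}{6 \left(y + 4\right)} - \frac{1}{6 \left(y - 2\right)}; each piece integrates to a log, atan, or power term.
Check: d/dy[- \frac{\log{\left(y - 2 \right)}}{6} - \frac{5 \log{\left(y + 4 \right)}}{6}] = \frac{1 - y}{y^{2} + 2 y - 8} = f(y).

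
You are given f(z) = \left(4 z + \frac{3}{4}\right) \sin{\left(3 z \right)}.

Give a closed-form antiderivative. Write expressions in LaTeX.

Differentiate the proposed F(z) back; it has to land on f(z) exactly.
Check: d/dz[- \frac{4 z \cos{\left(3 z \right)}}{3} + \frac{4 \sin{\left(3 z \right)}}{9} - \frac{\cos{\left(3 z \right)}}{4}] = 4 z \sin{\left(3 z \right)} + \frac{3 \sin{\left(3 z \right)}}{4}, which equals f(z).

An antiderivative is F(z) = - \frac{4 z \cos{\left(3 z \right)}}{3} + \frac{4 \sin{\left(3 z \right)}}{9} - \frac{\cos{\left(3 z \right)}}{4}.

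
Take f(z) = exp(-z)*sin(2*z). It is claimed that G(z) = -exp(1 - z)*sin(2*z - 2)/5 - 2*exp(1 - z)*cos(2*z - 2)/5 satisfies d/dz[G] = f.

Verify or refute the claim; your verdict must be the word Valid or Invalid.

Invalid: d/dz[G] - f = exp(1)*(-exp(-1)*sin(2*z) + sin(2*z - 2))*exp(-z), which is not 0.

d/dz[G] = exp(1)*exp(-z)*sin(2*z - 2)
d/dz[G] - f(z) = exp(1)*(-exp(-1)*sin(2*z) + sin(2*z - 2))*exp(-z) != 0.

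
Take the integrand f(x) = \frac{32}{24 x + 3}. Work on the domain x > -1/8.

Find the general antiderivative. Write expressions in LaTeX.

An antiderivative F(x) passes only if d/dx[F] lands on f(x) exactly.
Check: d/dx[\frac{4 \log{\left(4 x + \frac{1}{2} \right)}}{3}] = \frac{32}{24 x + 3} = f(x).

F(x) = \frac{4 \log{\left(4 x + \frac{1}{2} \right)}}{3} + C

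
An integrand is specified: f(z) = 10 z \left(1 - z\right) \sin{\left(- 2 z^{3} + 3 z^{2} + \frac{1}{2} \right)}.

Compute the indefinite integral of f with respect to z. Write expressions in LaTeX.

F(z) = - \frac{5 \cos{\left(- 2 z^{3} + 3 z^{2} + \frac{1}{2} \right)}}{3} + C

f matches the chain-rule pattern g'(h)*h' with inner function h(z) = - 2 z^{3} + 3 z^{2} + \frac{1}{2}; substituting u = h(z) collapses the integral.
Check: d/dz[- \frac{5 \cos{\left(- 2 z^{3} + 3 z^{2} + \frac{1}{2} \right)}}{3}] = - 10 z^{2} \sin{\left(- 2 z^{3} + 3 z^{2} + \frac{1}{2} \right)} + 10 z \sin{\left(- 2 z^{3} + 3 z^{2} + \frac{1}{2} \right)}, which equals f(z).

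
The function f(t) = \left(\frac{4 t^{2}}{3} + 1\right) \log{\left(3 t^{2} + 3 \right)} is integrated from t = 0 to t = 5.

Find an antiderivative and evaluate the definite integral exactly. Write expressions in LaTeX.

Check any antiderivative F(t) by computing F'(t) and comparing it with f(t).
F(t) = \frac{- 8 t^{3} + 3 t \left(4 t^{2} + 9\right) \log{\left(3 t^{2} + 3 \right)} - 30 t + 30 \operatorname{atan}{\left(t \right)}}{27} is an antiderivative of f.
Check: d/dt[\frac{- 8 t^{3} + 3 t \left(4 t^{2} + 9\right) \log{\left(3 t^{2} + 3 \right)} - 30 t + 30 \operatorname{atan}{\left(t \right)}}{27}] = \frac{4 t^{2} \log{\left(t^{2} + 1 \right)}}{3} + \frac{4 t^{2} \log{\left(3 \right)}}{3} + \log{\left(t^{2} + 1 \right)} + \log{\left(3 \right)}, which equals f(t).
F(5) = - \frac{1150}{27} + \frac{10 \operatorname{atan}{\left(5 \right)}}{9} + \frac{545 \log{\left(78 \right)}}{9}; F(0) = 0.
Integral = F(5) - F(0) = - \frac{1150}{27} + \frac{10 \operatorname{atan}{\left(5 \right)}}{9} + \frac{545 \log{\left(78 \right)}}{9}.

Antiderivative: F(t) = \frac{- 8 t^{3} + 3 t \left(4 t^{2} + 9\right) \log{\left(3 t^{2} + 3 \right)} - 30 t + 30 \operatorname{atan}{\left(t \right)}}{27}; value = - \frac{1150}{27} + \frac{10 \operatorname{atan}{\left(5 \right)}}{9} + \frac{545 \log{\left(78 \right)}}{9}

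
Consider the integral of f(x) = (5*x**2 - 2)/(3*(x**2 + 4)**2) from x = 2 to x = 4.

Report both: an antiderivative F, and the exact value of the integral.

Antiderivative: F(x) = (9*x**2*atan(x/2) - 22*x + 36*atan(x/2))/(24*x**2 + 96); value = -3*pi/32 + 11/240 + 3*atan(2)/8

Recover f(x) by differentiating a candidate F(x); any mismatch rules it out.
F(x) = (9*x**2*atan(x/2) - 22*x + 36*atan(x/2))/(24*x**2 + 96) is an antiderivative of f.
Check: d/dx[(9*x**2*atan(x/2) - 22*x + 36*atan(x/2))/(24*x**2 + 96)] = (5*x**2 - 2)/(3*x**4 + 24*x**2 + 48), which equals f(x).
F(4) = -11/60 + 3*atan(2)/8; F(2) = -11/48 + 3*pi/32.
Integral = F(4) - F(2) = -3*pi/32 + 11/240 + 3*atan(2)/8.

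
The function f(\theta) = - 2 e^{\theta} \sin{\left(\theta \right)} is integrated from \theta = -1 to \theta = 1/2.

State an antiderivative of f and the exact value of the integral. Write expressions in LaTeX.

Check any antiderivative F(\theta) by computing F'(\theta) and comparing it with f(\theta).
F(\theta) = - e^{\theta} \sin{\left(\theta \right)} + e^{\theta} \cos{\left(\theta \right)} is an antiderivative of f.
Check: d/d\theta[- e^{\theta} \sin{\left(\theta \right)} + e^{\theta} \cos{\left(\theta \right)}] = - 2 e^{\theta} \sin{\left(\theta \right)} = f(\theta).
F(1/2) = - e^{\frac{1}{2}} \sin{\left(\frac{1}{2} \right)} + e^{\frac{1}{2}} \cos{\left(\frac{1}{2} \right)}; F(-1) = \frac{\cos{\left(1 \right)}}{e} + \frac{\sin{\left(1 \right)}}{e}.
Integral = F(1/2) - F(-1) = - e^{\frac{1}{2}} \sin{\left(\frac{1}{2} \right)} - \frac{\sin{\left(1 \right)}}{e} - \frac{\cos{\left(1 \right)}}{e} + e^{\frac{1}{2}} \cos{\left(\frac{1}{2} \right)}.

Antiderivative: F(\theta) = - e^{\theta} \sin{\left(\theta \right)} + e^{\theta} \cos{\left(\theta \right)}; value = - e^{\frac{1}{2}} \sin{\left(\frac{1}{2} \right)} - \frac{\sin{\left(1 \right)}}{e} - \frac{\cos{\left(1 \right)}}{e} + e^{\frac{1}{2}} \cos{\left(\frac{1}{2} \right)}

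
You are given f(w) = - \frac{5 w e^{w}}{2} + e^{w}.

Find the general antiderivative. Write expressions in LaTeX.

f has the shape u'v + uv' for u = \frac{7}{2} - \frac{5 w}{2} and v = e^{w} — it is the derivative of the product u*v.
Check: d/dw[- \frac{5 w e^{w}}{2} + \frac{7 e^{w}}{2}] = - \frac{5 w e^{w}}{2} + e^{w} = f(w).

F(w) = - \frac{5 w e^{w}}{2} + \frac{7 e^{w}}{2} + C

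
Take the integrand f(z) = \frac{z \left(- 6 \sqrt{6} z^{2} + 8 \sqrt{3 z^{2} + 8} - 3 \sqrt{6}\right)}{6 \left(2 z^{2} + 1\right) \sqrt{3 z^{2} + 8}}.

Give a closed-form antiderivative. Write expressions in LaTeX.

For F(z) to be correct the identity F'(z) - f(z) = 0 must hold.
Check: d/dz[- \frac{\sqrt{6} \sqrt{3 z^{2} + 8}}{6} + \frac{\log{\left(2 z^{2} + 1 \right)}}{3}] = \frac{- 6 \sqrt{6} z^{3} + 8 z \sqrt{3 z^{2} + 8} - 3 \sqrt{6} z}{12 z^{2} \sqrt{3 z^{2} + 8} + 6 \sqrt{3 z^{2} + 8}}, which equals f(z).

An antiderivative is F(z) = - \frac{\sqrt{6} \sqrt{3 z^{2} + 8}}{6} + \frac{\log{\left(2 z^{2} + 1 \right)}}{3}.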